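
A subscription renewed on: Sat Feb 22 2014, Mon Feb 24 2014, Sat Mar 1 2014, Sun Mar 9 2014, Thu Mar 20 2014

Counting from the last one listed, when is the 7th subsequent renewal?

The spacing grows by 3 each time: 2, 5, 8, 11 days.
Next gap: 14 days. Thu Mar 20 2014 + 14 days = Thu Apr 3 2014.
Next gap: 17 days. Thu Apr 3 2014 + 17 days = Sun Apr 20 2014.
Next gap: 20 days. Sun Apr 20 2014 + 20 days = Sat May 10 2014.
Next gap: 23 days. Sat May 10 2014 + 23 days = Mon Jun 2 2014.
Next gap: 26 days. Mon Jun 2 2014 + 26 days = Sat Jun 28 2014.
Next gap: 29 days. Sat Jun 28 2014 + 29 days = Sun Jul 27 2014.
Next gap: 32 days. Sun Jul 27 2014 + 32 days = Thu Aug 28 2014.

Thu Aug 28 2014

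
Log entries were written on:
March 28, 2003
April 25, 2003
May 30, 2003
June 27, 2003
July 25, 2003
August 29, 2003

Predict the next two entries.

September 26, 2003; October 31, 2003

All Fridays; the gaps (28, 35, 28, 28, 35) vary with month length.
This is the last Friday of each month.
September 2003 ends with Friday September 26, 2003.
Last Friday of October 2003: October 31, 2003.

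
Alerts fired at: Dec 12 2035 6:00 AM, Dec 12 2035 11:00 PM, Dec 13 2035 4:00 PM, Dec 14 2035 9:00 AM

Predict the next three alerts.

Spacing: 17, 17, 17 h — constant 17 h.
Dec 14 2035 9:00 AM + 17 h = Dec 15 2035 2:00 AM.
Dec 15 2035 2:00 AM + 17 h = Dec 15 2035 7:00 PM.
Dec 15 2035 7:00 PM + 17 h = Dec 16 2035 12:00 PM.

Dec 15 2035 2:00 AM, Dec 15 2035 7:00 PM, Dec 16 2035 12:00 PM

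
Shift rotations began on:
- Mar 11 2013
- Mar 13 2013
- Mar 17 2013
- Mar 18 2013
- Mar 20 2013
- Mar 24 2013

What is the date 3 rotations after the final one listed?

Mar 31 2013

Every event lands on a Monday or Wednesday or Sunday (gaps cycle 2, 4, 1, 2, 4).
So the schedule is: every Monday, Wednesday and Sunday.
The following Monday is Mar 25 2013.
Next Wednesday: Mar 27 2013.
Next Sunday: Mar 31 2013.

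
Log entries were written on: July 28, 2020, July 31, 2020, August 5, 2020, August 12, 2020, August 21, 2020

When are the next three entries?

September 1, 2020; September 14, 2020; September 29, 2020

Gaps: 3, 5, 7, 9 days — each gap is 2 larger than the previous one.
Next gap: 11 days. August 21, 2020 + 11 days = September 1, 2020.
Next gap: 13 days. September 1, 2020 + 13 days = September 14, 2020.
Next gap: 15 days. September 14, 2020 + 15 days = September 29, 2020.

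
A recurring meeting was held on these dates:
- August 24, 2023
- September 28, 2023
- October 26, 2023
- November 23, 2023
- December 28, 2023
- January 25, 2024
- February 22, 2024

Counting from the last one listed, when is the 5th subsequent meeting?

July 25, 2024

Gaps: 35, 28, 28, 35, 28, 28 days — a mix of 28 and 35. Every date is a Thursday.
Each is the 4th Thursday of its month.
March 2024 — 4th Thursday is March 28, 2024.
4th Thursday of April 2024: April 25, 2024.
May 2024 — 4th Thursday is May 23, 2024.
June 2024 — 4th Thursday is June 27, 2024.
4th Thursday of July 2024: July 25, 2024.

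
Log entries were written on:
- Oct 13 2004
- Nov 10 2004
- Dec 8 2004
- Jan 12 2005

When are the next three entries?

Feb 9 2005, Mar 9 2005, Apr 13 2005

Gaps: 28, 28, 35 days — a mix of 28 and 35. Every date is a Wednesday.
Each is the 2nd Wednesday of its month.
February 2005 — 2nd Wednesday is Feb 9 2005.
2nd Wednesday of March 2005: Mar 9 2005.
2nd Wednesday of April 2005: Apr 13 2005.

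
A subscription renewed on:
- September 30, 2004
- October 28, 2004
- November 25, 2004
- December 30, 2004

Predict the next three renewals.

January 27, 2005; February 24, 2005; March 31, 2005

These are Thursdays with 28, 28, 35-day gaps.
Each is the final Thursday of its month — September 30, 2004 is past the 28th, so '4th Thursday' doesn't fit.
January 2005 ends with Thursday January 27, 2005.
February 2005 ends with Thursday February 24, 2005.
Last Thursday of March 2005: March 31, 2005.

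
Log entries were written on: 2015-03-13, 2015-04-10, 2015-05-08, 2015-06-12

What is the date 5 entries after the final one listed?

Gaps: 28, 28, 35 days — a mix of 28 and 35. Every date is a Friday.
Each is the 2nd Friday of its month.
July 2015 — 2nd Friday is 2015-07-10.
August 2015 — 2nd Friday is 2015-08-14.
2nd Friday of September 2015: 2015-09-11.
2nd Friday of October 2015: 2015-10-09.
November 2015 — 2nd Friday is 2015-11-13.

2015-11-13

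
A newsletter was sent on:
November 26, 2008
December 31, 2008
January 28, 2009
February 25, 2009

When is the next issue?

March 25, 2009

Every date is a Wednesday; gaps 35, 28, 28 days.
Each is the last Wednesday of its month (at least one falls on the 29th or later, ruling out '4th Wednesday').
Last Wednesday of March 2009: March 25, 2009.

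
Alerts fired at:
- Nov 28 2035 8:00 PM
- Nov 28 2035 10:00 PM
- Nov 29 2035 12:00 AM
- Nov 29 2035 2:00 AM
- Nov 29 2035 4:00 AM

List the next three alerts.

Spacing: 2, 2, 2, 2 h — constant 2 h.
Nov 29 2035 4:00 AM + 2 h = Nov 29 2035 6:00 AM.
Nov 29 2035 6:00 AM + 2 h = Nov 29 2035 8:00 AM.
Nov 29 2035 8:00 AM + 2 h = Nov 29 2035 10:00 AM.

Nov 29 2035 6:00 AM, Nov 29 2035 8:00 AM, Nov 29 2035 10:00 AM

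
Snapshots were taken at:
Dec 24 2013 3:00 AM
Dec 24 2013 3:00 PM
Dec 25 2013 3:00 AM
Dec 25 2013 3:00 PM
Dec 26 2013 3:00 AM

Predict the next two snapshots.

Spacing: 12, 12, 12, 12 h — constant 12 h.
Dec 26 2013 3:00 AM + 12 h = Dec 26 2013 3:00 PM.
Dec 26 2013 3:00 PM + 12 h = Dec 27 2013 3:00 AM.

Dec 26 2013 3:00 PM, Dec 27 2013 3:00 AM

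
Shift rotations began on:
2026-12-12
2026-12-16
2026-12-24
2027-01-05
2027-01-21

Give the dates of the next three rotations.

2027-02-10, 2027-03-06, 2027-04-03

Intervals are 4, 8, 12, 16 days — an arithmetic progression with common difference 4.
Next gap: 20 days. 2027-01-21 + 20 days = 2027-02-10.
Next gap: 24 days. 2027-02-10 + 24 days = 2027-03-06.
Next gap: 28 days. 2027-03-06 + 28 days = 2027-04-03.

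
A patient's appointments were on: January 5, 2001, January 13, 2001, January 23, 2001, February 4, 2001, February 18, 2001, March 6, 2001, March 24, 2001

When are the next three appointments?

The spacing grows by 2 each time: 8, 10, 12, 14, 16, 18 days.
Next gap: 20 days. March 24, 2001 + 20 days = April 13, 2001.
Next gap: 22 days. April 13, 2001 + 22 days = May 5, 2001.
Next gap: 24 days. May 5, 2001 + 24 days = May 29, 2001.

April 13, 2001; May 5, 2001; May 29, 2001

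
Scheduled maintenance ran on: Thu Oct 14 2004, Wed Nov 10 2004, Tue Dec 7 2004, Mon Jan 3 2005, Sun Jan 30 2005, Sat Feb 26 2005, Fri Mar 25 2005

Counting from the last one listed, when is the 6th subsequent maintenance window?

Every event comes 27 days after the last (27, 27, 27, 27, 27, 27).
Fri Mar 25 2005 + 27 days = Thu Apr 21 2005.
Thu Apr 21 2005 + 27 days = Wed May 18 2005.
Wed May 18 2005 + 27 days = Tue Jun 14 2005.
Tue Jun 14 2005 + 27 days = Mon Jul 11 2005.
Mon Jul 11 2005 + 27 days = Sun Aug 7 2005.
Sun Aug 7 2005 + 27 days = Sat Sep 3 2005.

Sat Sep 3 2005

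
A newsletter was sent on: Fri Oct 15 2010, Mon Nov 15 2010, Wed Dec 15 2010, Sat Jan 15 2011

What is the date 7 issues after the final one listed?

Mon Aug 15 2011

Each date is the 15th; the gaps (31, 30, 31) track the month lengths.
The rule is the 15th of each month.
February 2011: Tue Feb 15 2011.
Next: March 2011 → Tue Mar 15 2011.
April 2011: Fri Apr 15 2011.
May 2011: Sun May 15 2011.
Next: June 2011 → Wed Jun 15 2011.
July 2011: Fri Jul 15 2011.
Next: August 2011 → Mon Aug 15 2011.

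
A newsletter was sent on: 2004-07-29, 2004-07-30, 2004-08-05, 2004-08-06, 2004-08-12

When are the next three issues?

2004-08-13, 2004-08-19, 2004-08-20

The gap pattern 1, 6, 1, 6 repeats every 2 events.
These are the Thursdays and Fridays of each week.
The following Friday is 2004-08-13.
Next Thursday: 2004-08-19.
Next Friday: 2004-08-20.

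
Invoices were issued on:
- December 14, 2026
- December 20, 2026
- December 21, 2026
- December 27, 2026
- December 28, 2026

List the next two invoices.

Gaps: 6, 1, 6, 1 days — not constant, but cyclic with period 2.
The events fall on every Monday and Sunday.
The following Sunday is January 3, 2027.
Next Monday: January 4, 2027.

January 3, 2027; January 4, 2027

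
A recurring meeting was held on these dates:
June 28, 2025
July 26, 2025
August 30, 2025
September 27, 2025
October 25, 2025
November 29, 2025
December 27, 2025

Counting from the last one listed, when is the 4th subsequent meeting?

Every date is a Saturday; gaps 28, 35, 28, 28, 35, 28 days.
Each is the last Saturday of its month (at least one falls on the 29th or later, ruling out '4th Saturday').
Last Saturday of January 2026: January 31, 2026.
February 2026 ends with Saturday February 28, 2026.
Last Saturday of March 2026: March 28, 2026.
April 2026 ends with Saturday April 25, 2026.

April 25, 2026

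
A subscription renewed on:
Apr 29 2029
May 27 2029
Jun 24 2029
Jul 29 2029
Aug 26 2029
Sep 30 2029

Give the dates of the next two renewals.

Every date is a Sunday; gaps 28, 28, 35, 28, 35 days.
Each is the last Sunday of its month (at least one falls on the 29th or later, ruling out '4th Sunday').
Last Sunday of October 2029: Oct 28 2029.
November 2029 ends with Sunday Nov 25 2029.

Oct 28 2029, Nov 25 2029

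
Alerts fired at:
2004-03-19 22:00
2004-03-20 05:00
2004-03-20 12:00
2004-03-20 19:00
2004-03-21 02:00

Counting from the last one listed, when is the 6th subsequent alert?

The interval is a steady 7 hours (7, 7, 7, 7).
2004-03-21 02:00 + 7 h = 2004-03-21 09:00.
2004-03-21 09:00 + 7 h = 2004-03-21 16:00.
2004-03-21 16:00 + 7 h = 2004-03-21 23:00.
2004-03-21 23:00 + 7 h = 2004-03-22 06:00.
2004-03-22 06:00 + 7 h = 2004-03-22 13:00.
2004-03-22 13:00 + 7 h = 2004-03-22 20:00.

2004-03-22 20:00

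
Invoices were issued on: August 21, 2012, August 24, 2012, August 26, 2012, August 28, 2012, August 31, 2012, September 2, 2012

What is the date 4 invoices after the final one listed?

Gaps: 3, 2, 2, 3, 2 days — not constant, but cyclic with period 3.
The events fall on every Tuesday, Friday and Sunday.
Next Tuesday: September 4, 2012.
The following Friday is September 7, 2012.
Next Sunday: September 9, 2012.
The following Tuesday is September 11, 2012.

September 11, 2012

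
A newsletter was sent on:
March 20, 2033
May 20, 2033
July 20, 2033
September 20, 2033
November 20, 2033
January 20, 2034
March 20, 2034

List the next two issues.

The day-of-month is always 20 (61, 61, 62, 61, 61, 59 days between events).
So this recurs on the 20th of every 2 months.
Next: May 2034 → May 20, 2034.
July 2034: July 20, 2034.

May 20, 2034; July 20, 2034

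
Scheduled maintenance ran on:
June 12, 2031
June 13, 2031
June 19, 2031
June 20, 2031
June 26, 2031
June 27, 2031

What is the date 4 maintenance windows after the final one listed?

The gap pattern 1, 6, 1, 6, 1 repeats every 2 events.
These are the Thursdays and Fridays of each week.
The following Thursday is July 3, 2031.
Next Friday: July 4, 2031.
Next Thursday: July 10, 2031.
Next Friday: July 11, 2031.

July 11, 2031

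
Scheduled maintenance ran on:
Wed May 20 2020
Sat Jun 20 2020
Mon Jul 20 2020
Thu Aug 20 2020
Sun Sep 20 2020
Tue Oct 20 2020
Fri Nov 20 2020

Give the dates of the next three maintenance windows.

Sun Dec 20 2020, Wed Jan 20 2021, Sat Feb 20 2021

Gaps: 31, 30, 31, 31, 30, 31 days — not constant. Every event is on the 20th of the month.
Pattern: the 20th of each month.
Next: December 2020 → Sun Dec 20 2020.
Next: January 2021 → Wed Jan 20 2021.
Next: February 2021 → Sat Feb 20 2021.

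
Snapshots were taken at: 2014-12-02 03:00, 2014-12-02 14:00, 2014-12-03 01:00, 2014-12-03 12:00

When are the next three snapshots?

The interval is a steady 11 hours (11, 11, 11).
2014-12-03 12:00 + 11 h = 2014-12-03 23:00.
2014-12-03 23:00 + 11 h = 2014-12-04 10:00.
2014-12-04 10:00 + 11 h = 2014-12-04 21:00.

2014-12-03 23:00, 2014-12-04 10:00, 2014-12-04 21:00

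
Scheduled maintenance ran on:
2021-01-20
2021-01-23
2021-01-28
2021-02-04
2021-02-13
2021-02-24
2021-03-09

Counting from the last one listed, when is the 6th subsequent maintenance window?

Intervals are 3, 5, 7, 9, 11, 13 days — an arithmetic progression with common difference 2.
Next gap: 15 days. 2021-03-09 + 15 days = 2021-03-24.
Next gap: 17 days. 2021-03-24 + 17 days = 2021-04-10.
Next gap: 19 days. 2021-04-10 + 19 days = 2021-04-29.
Next gap: 21 days. 2021-04-29 + 21 days = 2021-05-20.
Next gap: 23 days. 2021-05-20 + 23 days = 2021-06-12.
Next gap: 25 days. 2021-06-12 + 25 days = 2021-07-07.

2021-07-07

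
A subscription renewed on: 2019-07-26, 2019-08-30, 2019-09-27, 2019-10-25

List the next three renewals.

2019-11-29, 2019-12-27, 2020-01-31

All Fridays; the gaps (35, 28, 28) vary with month length.
This is the last Friday of each month.
November 2019 ends with Friday 2019-11-29.
December 2019 ends with Friday 2019-12-27.
January 2020 ends with Friday 2020-01-31.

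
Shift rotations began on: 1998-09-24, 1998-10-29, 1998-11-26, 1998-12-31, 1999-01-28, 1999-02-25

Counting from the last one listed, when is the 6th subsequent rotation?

These are Thursdays with 35, 28, 35, 28, 28-day gaps.
Each is the final Thursday of its month — 1998-10-29 is past the 28th, so '4th Thursday' doesn't fit.
March 1999 ends with Thursday 1999-03-25.
April 1999 ends with Thursday 1999-04-29.
Last Thursday of May 1999: 1999-05-27.
Last Thursday of June 1999: 1999-06-24.
July 1999 ends with Thursday 1999-07-29.
Last Thursday of August 1999: 1999-08-26.

1999-08-26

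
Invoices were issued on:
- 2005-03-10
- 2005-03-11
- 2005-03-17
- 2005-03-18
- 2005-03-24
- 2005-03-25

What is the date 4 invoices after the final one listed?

2005-04-08

Gaps: 1, 6, 1, 6, 1 days — not constant, but cyclic with period 2.
The events fall on every Thursday and Friday.
The following Thursday is 2005-03-31.
Next Friday: 2005-04-01.
Next Thursday: 2005-04-07.
Next Friday: 2005-04-08.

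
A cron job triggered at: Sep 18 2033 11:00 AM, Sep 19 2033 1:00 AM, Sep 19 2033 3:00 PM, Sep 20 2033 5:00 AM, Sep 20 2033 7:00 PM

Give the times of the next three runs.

Sep 21 2033 9:00 AM, Sep 21 2033 11:00 PM, Sep 22 2033 1:00 PM

The interval is a steady 14 hours (14, 14, 14, 14).
Sep 20 2033 7:00 PM + 14 h = Sep 21 2033 9:00 AM.
Sep 21 2033 9:00 AM + 14 h = Sep 21 2033 11:00 PM.
Sep 21 2033 11:00 PM + 14 h = Sep 22 2033 1:00 PM.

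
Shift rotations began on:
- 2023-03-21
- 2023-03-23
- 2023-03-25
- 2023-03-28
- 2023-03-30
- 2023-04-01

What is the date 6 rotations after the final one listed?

The gap pattern 2, 2, 3, 2, 2 repeats every 3 events.
These are the Tuesdays, Thursdays and Saturdays of each week.
Next Tuesday: 2023-04-04.
The following Thursday is 2023-04-06.
Next Saturday: 2023-04-08.
Next Tuesday: 2023-04-11.
Next Thursday: 2023-04-13.
The following Saturday is 2023-04-15.

2023-04-15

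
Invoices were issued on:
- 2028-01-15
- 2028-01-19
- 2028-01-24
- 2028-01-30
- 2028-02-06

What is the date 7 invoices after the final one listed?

2028-04-23

The spacing grows by 1 each time: 4, 5, 6, 7 days.
Next gap: 8 days. 2028-02-06 + 8 days = 2028-02-14.
Next gap: 9 days. 2028-02-14 + 9 days = 2028-02-23.
Next gap: 10 days. 2028-02-23 + 10 days = 2028-03-04.
Next gap: 11 days. 2028-03-04 + 11 days = 2028-03-15.
Next gap: 12 days. 2028-03-15 + 12 days = 2028-03-27.
Next gap: 13 days. 2028-03-27 + 13 days = 2028-04-09.
Next gap: 14 days. 2028-04-09 + 14 days = 2028-04-23.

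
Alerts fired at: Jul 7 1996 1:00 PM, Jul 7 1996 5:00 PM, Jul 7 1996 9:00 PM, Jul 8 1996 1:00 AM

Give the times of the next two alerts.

The interval is a steady 4 hours (4, 4, 4).
Jul 8 1996 1:00 AM + 4 h = Jul 8 1996 5:00 AM.
Jul 8 1996 5:00 AM + 4 h = Jul 8 1996 9:00 AM.

Jul 8 1996 5:00 AM, Jul 8 1996 9:00 AM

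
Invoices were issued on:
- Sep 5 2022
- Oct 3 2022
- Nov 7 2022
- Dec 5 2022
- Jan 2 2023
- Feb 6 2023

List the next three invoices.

Mar 6 2023, Apr 3 2023, May 1 2023

These are Mondays at 28- or 35-day spacing (28, 35, 28, 28, 35).
The pattern: 1st Monday of the month.
1st Monday of March 2023: Mar 6 2023.
April 2023 — 1st Monday is Apr 3 2023.
1st Monday of May 2023: May 1 2023.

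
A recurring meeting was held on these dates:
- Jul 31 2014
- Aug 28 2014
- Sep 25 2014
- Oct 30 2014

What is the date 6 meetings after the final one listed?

Apr 30 2015

These are Thursdays with 28, 28, 35-day gaps.
Each is the final Thursday of its month — Jul 31 2014 is past the 28th, so '4th Thursday' doesn't fit.
November 2014 ends with Thursday Nov 27 2014.
December 2014 ends with Thursday Dec 25 2014.
January 2015 ends with Thursday Jan 29 2015.
Last Thursday of February 2015: Feb 26 2015.
Last Thursday of March 2015: Mar 26 2015.
April 2015 ends with Thursday Apr 30 2015.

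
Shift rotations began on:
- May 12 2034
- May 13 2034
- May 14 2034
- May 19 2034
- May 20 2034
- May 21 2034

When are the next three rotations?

Every event lands on a Friday or Saturday or Sunday (gaps cycle 1, 1, 5, 1, 1).
So the schedule is: every Friday, Saturday and Sunday.
Next Friday: May 26 2034.
Next Saturday: May 27 2034.
Next Sunday: May 28 2034.

May 26 2034, May 27 2034, May 28 2034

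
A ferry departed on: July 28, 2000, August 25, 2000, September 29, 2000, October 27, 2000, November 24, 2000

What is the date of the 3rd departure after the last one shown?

February 23, 2001

Every date is a Friday; gaps 28, 35, 28, 28 days.
Each is the last Friday of its month (at least one falls on the 29th or later, ruling out '4th Friday').
December 2000 ends with Friday December 29, 2000.
January 2001 ends with Friday January 26, 2001.
Last Friday of February 2001: February 23, 2001.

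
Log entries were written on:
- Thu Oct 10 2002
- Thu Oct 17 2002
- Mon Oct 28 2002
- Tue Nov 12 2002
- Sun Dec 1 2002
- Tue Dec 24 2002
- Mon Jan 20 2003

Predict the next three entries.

Thu Feb 20 2003, Thu Mar 27 2003, Mon May 5 2003

The spacing grows by 4 each time: 7, 11, 15, 19, 23, 27 days.
Next gap: 31 days. Mon Jan 20 2003 + 31 days = Thu Feb 20 2003.
Next gap: 35 days. Thu Feb 20 2003 + 35 days = Thu Mar 27 2003.
Next gap: 39 days. Thu Mar 27 2003 + 39 days = Mon May 5 2003.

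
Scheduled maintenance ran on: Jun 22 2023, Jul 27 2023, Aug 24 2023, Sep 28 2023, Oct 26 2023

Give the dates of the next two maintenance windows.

Nov 23 2023, Dec 28 2023

All dates are Thursdays, 35, 28, 35, 28 days apart.
Specifically, the 4th Thursday of each month.
November 2023 — 4th Thursday is Nov 23 2023.
December 2023 — 4th Thursday is Dec 28 2023.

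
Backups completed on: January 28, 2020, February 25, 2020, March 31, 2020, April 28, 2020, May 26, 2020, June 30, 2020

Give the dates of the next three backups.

July 28, 2020; August 25, 2020; September 29, 2020

These are Tuesdays with 28, 35, 28, 28, 35-day gaps.
Each is the final Tuesday of its month — March 31, 2020 is past the 28th, so '4th Tuesday' doesn't fit.
July 2020 ends with Tuesday July 28, 2020.
August 2020 ends with Tuesday August 25, 2020.
Last Tuesday of September 2020: September 29, 2020.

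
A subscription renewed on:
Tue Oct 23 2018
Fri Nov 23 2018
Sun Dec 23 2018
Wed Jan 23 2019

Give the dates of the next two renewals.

Sat Feb 23 2019, Sat Mar 23 2019

Each date is the 23rd; the gaps (31, 30, 31) track the month lengths.
The rule is the 23rd of each month.
Next: February 2019 → Sat Feb 23 2019.
March 2019: Sat Mar 23 2019.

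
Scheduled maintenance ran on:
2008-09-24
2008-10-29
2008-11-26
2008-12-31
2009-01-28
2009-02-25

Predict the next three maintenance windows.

All Wednesdays; the gaps (35, 28, 35, 28, 28) vary with month length.
This is the last Wednesday of each month.
March 2009 ends with Wednesday 2009-03-25.
April 2009 ends with Wednesday 2009-04-29.
Last Wednesday of May 2009: 2009-05-27.

2009-03-25, 2009-04-29, 2009-05-27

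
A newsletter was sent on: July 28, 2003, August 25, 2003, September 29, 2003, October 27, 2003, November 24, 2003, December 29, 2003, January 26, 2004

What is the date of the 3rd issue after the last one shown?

Every date is a Monday; gaps 28, 35, 28, 28, 35, 28 days.
Each is the last Monday of its month (at least one falls on the 29th or later, ruling out '4th Monday').
Last Monday of February 2004: February 23, 2004.
March 2004 ends with Monday March 29, 2004.
Last Monday of April 2004: April 26, 2004.

April 26, 2004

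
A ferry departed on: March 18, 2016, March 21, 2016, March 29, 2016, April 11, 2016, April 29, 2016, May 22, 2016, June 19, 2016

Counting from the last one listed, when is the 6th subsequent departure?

Gaps: 3, 8, 13, 18, 23, 28 days — each gap is 5 larger than the previous one.
Next gap: 33 days. June 19, 2016 + 33 days = July 22, 2016.
Next gap: 38 days. July 22, 2016 + 38 days = August 29, 2016.
Next gap: 43 days. August 29, 2016 + 43 days = October 11, 2016.
Next gap: 48 days. October 11, 2016 + 48 days = November 28, 2016.
Next gap: 53 days. November 28, 2016 + 53 days = January 20, 2017.
Next gap: 58 days. January 20, 2017 + 58 days = March 19, 2017.

March 19, 2017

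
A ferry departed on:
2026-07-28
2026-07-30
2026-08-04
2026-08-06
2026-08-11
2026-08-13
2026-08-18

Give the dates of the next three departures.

2026-08-20, 2026-08-25, 2026-08-27

Gaps: 2, 5, 2, 5, 2, 5 days — not constant, but cyclic with period 2.
The events fall on every Tuesday and Thursday.
The following Thursday is 2026-08-20.
Next Tuesday: 2026-08-25.
The following Thursday is 2026-08-27.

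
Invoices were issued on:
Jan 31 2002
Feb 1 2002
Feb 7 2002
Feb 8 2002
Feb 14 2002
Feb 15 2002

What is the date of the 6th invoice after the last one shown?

The gap pattern 1, 6, 1, 6, 1 repeats every 2 events.
These are the Thursdays and Fridays of each week.
Next Thursday: Feb 21 2002.
Next Friday: Feb 22 2002.
The following Thursday is Feb 28 2002.
The following Friday is Mar 1 2002.
The following Thursday is Mar 7 2002.
Next Friday: Mar 8 2002.

Mar 8 2002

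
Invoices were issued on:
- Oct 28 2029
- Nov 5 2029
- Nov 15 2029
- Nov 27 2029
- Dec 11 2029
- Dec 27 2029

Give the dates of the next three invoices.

Jan 14 2030, Feb 3 2030, Feb 25 2030

The spacing grows by 2 each time: 8, 10, 12, 14, 16 days.
Next gap: 18 days. Dec 27 2029 + 18 days = Jan 14 2030.
Next gap: 20 days. Jan 14 2030 + 20 days = Feb 3 2030.
Next gap: 22 days. Feb 3 2030 + 22 days = Feb 25 2030.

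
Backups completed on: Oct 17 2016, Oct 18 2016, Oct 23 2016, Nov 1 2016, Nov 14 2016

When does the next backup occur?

Dec 1 2016

Intervals are 1, 5, 9, 13 days — an arithmetic progression with common difference 4.
Next gap: 17 days. Nov 14 2016 + 17 days = Dec 1 2016.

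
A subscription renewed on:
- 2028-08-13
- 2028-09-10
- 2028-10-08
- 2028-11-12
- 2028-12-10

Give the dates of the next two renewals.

2029-01-14, 2029-02-11

Gaps: 28, 28, 35, 28 days — a mix of 28 and 35. Every date is a Sunday.
Each is the 2nd Sunday of its month.
January 2029 — 2nd Sunday is 2029-01-14.
2nd Sunday of February 2029: 2029-02-11.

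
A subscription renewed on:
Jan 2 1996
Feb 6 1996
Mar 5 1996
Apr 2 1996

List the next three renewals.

All dates are Tuesdays, 35, 28, 28 days apart.
Specifically, the 1st Tuesday of each month.
May 1996 — 1st Tuesday is May 7 1996.
June 1996 — 1st Tuesday is Jun 4 1996.
July 1996 — 1st Tuesday is Jul 2 1996.

May 7 1996, Jun 4 1996, Jul 2 1996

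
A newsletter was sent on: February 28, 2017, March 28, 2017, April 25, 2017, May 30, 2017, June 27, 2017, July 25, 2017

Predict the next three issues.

August 29, 2017; September 26, 2017; October 31, 2017

These are Tuesdays with 28, 28, 35, 28, 28-day gaps.
Each is the final Tuesday of its month — May 30, 2017 is past the 28th, so '4th Tuesday' doesn't fit.
August 2017 ends with Tuesday August 29, 2017.
Last Tuesday of September 2017: September 26, 2017.
Last Tuesday of October 2017: October 31, 2017.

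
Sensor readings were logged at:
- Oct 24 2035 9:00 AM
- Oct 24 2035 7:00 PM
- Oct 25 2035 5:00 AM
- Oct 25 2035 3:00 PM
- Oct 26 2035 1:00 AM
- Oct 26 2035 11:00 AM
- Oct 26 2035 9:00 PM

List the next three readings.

Oct 27 2035 7:00 AM, Oct 27 2035 5:00 PM, Oct 28 2035 3:00 AM

Spacing: 10, 10, 10, 10, 10, 10 h — constant 10 h.
Oct 26 2035 9:00 PM + 10 h = Oct 27 2035 7:00 AM.
Oct 27 2035 7:00 AM + 10 h = Oct 27 2035 5:00 PM.
Oct 27 2035 5:00 PM + 10 h = Oct 28 2035 3:00 AM.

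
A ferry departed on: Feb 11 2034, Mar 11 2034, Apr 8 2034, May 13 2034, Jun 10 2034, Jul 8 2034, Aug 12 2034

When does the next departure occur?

Sep 9 2034

Gaps: 28, 28, 35, 28, 28, 35 days — a mix of 28 and 35. Every date is a Saturday.
Each is the 2nd Saturday of its month.
2nd Saturday of September 2034: Sep 9 2034.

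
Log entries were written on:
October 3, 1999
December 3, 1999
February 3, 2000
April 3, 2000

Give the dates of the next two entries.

Each date is the 3rd; the gaps (61, 62, 60) track the month lengths.
The rule is the 3rd of every 2 months.
Next: June 2000 → June 3, 2000.
August 2000: August 3, 2000.

June 3, 2000; August 3, 2000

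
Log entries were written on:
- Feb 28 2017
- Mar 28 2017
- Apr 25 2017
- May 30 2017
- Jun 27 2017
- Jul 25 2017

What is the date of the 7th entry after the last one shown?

Feb 27 2018

All Tuesdays; the gaps (28, 28, 35, 28, 28) vary with month length.
This is the last Tuesday of each month.
August 2017 ends with Tuesday Aug 29 2017.
Last Tuesday of September 2017: Sep 26 2017.
Last Tuesday of October 2017: Oct 31 2017.
Last Tuesday of November 2017: Nov 28 2017.
Last Tuesday of December 2017: Dec 26 2017.
Last Tuesday of January 2018: Jan 30 2018.
Last Tuesday of February 2018: Feb 27 2018.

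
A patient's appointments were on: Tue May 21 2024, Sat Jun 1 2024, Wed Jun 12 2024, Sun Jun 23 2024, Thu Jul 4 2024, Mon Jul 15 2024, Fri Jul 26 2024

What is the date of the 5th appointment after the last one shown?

Gaps between consecutive events: 11, 11, 11, 11, 11, 11 days — a constant 11-day interval.
Fri Jul 26 2024 + 11 days = Tue Aug 6 2024.
Tue Aug 6 2024 + 11 days = Sat Aug 17 2024.
Sat Aug 17 2024 + 11 days = Wed Aug 28 2024.
Wed Aug 28 2024 + 11 days = Sun Sep 8 2024.
Sun Sep 8 2024 + 11 days = Thu Sep 19 2024.

Thu Sep 19 2024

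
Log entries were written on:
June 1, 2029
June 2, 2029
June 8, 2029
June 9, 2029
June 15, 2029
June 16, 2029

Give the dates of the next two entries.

June 22, 2029; June 23, 2029

The gap pattern 1, 6, 1, 6, 1 repeats every 2 events.
These are the Fridays and Saturdays of each week.
The following Friday is June 22, 2029.
The following Saturday is June 23, 2029.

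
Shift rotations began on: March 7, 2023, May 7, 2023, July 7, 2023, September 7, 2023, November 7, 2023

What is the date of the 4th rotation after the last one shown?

July 7, 2024

The day-of-month is always 7 (61, 61, 62, 61 days between events).
So this recurs on the 7th of every 2 months.
January 2024: January 7, 2024.
Next: March 2024 → March 7, 2024.
Next: May 2024 → May 7, 2024.
Next: July 2024 → July 7, 2024.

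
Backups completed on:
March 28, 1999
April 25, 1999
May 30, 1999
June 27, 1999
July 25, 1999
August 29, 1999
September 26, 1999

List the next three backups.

October 31, 1999; November 28, 1999; December 26, 1999

Every date is a Sunday; gaps 28, 35, 28, 28, 35, 28 days.
Each is the last Sunday of its month (at least one falls on the 29th or later, ruling out '4th Sunday').
October 1999 ends with Sunday October 31, 1999.
November 1999 ends with Sunday November 28, 1999.
December 1999 ends with Sunday December 26, 1999.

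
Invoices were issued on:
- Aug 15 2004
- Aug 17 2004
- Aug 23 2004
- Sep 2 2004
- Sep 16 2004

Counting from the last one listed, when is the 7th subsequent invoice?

Apr 14 2005

The spacing grows by 4 each time: 2, 6, 10, 14 days.
Next gap: 18 days. Sep 16 2004 + 18 days = Oct 4 2004.
Next gap: 22 days. Oct 4 2004 + 22 days = Oct 26 2004.
Next gap: 26 days. Oct 26 2004 + 26 days = Nov 21 2004.
Next gap: 30 days. Nov 21 2004 + 30 days = Dec 21 2004.
Next gap: 34 days. Dec 21 2004 + 34 days = Jan 24 2005.
Next gap: 38 days. Jan 24 2005 + 38 days = Mar 3 2005.
Next gap: 42 days. Mar 3 2005 + 42 days = Apr 14 2005.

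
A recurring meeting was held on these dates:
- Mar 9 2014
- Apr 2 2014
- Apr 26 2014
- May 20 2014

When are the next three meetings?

Jun 13 2014, Jul 7 2014, Jul 31 2014

The spacing is 24, 24, 24 days — always 24 days.
May 20 2014 + 24 days = Jun 13 2014.
Jun 13 2014 + 24 days = Jul 7 2014.
Jul 7 2014 + 24 days = Jul 31 2014.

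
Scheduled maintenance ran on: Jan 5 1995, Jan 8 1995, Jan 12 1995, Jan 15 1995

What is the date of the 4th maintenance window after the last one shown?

Gaps: 3, 4, 3 days — not constant, but cyclic with period 2.
The events fall on every Thursday and Sunday.
Next Thursday: Jan 19 1995.
Next Sunday: Jan 22 1995.
Next Thursday: Jan 26 1995.
The following Sunday is Jan 29 1995.

Jan 29 1995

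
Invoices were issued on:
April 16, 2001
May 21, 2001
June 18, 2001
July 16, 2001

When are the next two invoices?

Gaps: 35, 28, 28 days — a mix of 28 and 35. Every date is a Monday.
Each is the 3rd Monday of its month.
August 2001 — 3rd Monday is August 20, 2001.
September 2001 — 3rd Monday is September 17, 2001.

August 20, 2001; September 17, 2001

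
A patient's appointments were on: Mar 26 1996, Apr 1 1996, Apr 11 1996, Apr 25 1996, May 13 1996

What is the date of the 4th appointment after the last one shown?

Sep 2 1996

The spacing grows by 4 each time: 6, 10, 14, 18 days.
Next gap: 22 days. May 13 1996 + 22 days = Jun 4 1996.
Next gap: 26 days. Jun 4 1996 + 26 days = Jun 30 1996.
Next gap: 30 days. Jun 30 1996 + 30 days = Jul 30 1996.
Next gap: 34 days. Jul 30 1996 + 34 days = Sep 2 1996.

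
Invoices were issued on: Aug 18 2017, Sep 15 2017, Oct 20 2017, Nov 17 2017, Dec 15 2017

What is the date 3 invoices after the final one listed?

All dates are Fridays, 28, 35, 28, 28 days apart.
Specifically, the 3rd Friday of each month.
January 2018 — 3rd Friday is Jan 19 2018.
3rd Friday of February 2018: Feb 16 2018.
March 2018 — 3rd Friday is Mar 16 2018.

Mar 16 2018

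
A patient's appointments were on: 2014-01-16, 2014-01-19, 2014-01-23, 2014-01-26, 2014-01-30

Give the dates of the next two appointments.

Every event lands on a Thursday or Sunday (gaps cycle 3, 4, 3, 4).
So the schedule is: every Thursday and Sunday.
The following Sunday is 2014-02-02.
The following Thursday is 2014-02-06.

2014-02-02, 2014-02-06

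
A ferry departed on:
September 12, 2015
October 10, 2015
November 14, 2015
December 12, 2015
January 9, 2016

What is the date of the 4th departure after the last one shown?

Gaps: 28, 35, 28, 28 days — a mix of 28 and 35. Every date is a Saturday.
Each is the 2nd Saturday of its month.
2nd Saturday of February 2016: February 13, 2016.
2nd Saturday of March 2016: March 12, 2016.
2nd Saturday of April 2016: April 9, 2016.
2nd Saturday of May 2016: May 14, 2016.

May 14, 2016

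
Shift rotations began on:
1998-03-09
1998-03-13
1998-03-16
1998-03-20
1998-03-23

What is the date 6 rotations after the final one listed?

The gap pattern 4, 3, 4, 3 repeats every 2 events.
These are the Mondays and Fridays of each week.
Next Friday: 1998-03-27.
Next Monday: 1998-03-30.
Next Friday: 1998-04-03.
The following Monday is 1998-04-06.
Next Friday: 1998-04-10.
Next Monday: 1998-04-13.

1998-04-13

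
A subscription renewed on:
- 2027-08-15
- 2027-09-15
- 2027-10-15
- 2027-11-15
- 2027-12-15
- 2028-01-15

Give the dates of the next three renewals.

The day-of-month is always 15 (31, 30, 31, 30, 31 days between events).
So this recurs on the 15th of each month.
Next: February 2028 → 2028-02-15.
Next: March 2028 → 2028-03-15.
Next: April 2028 → 2028-04-15.

2028-02-15, 2028-03-15, 2028-04-15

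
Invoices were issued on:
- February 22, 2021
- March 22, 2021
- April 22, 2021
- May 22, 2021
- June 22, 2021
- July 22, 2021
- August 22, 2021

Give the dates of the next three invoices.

September 22, 2021; October 22, 2021; November 22, 2021

Gaps: 28, 31, 30, 31, 30, 31 days — not constant. Every event is on the 22nd of the month.
Pattern: the 22nd of each month.
Next: September 2021 → September 22, 2021.
Next: October 2021 → October 22, 2021.
Next: November 2021 → November 22, 2021.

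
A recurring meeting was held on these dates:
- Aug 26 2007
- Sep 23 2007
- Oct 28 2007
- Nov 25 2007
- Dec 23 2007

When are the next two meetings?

Jan 27 2008, Feb 24 2008

All dates are Sundays, 28, 35, 28, 28 days apart.
Specifically, the 4th Sunday of each month.
January 2008 — 4th Sunday is Jan 27 2008.
4th Sunday of February 2008: Feb 24 2008.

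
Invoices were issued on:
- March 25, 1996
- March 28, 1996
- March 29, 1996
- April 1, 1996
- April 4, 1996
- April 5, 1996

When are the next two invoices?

April 8, 1996; April 11, 1996

Gaps: 3, 1, 3, 3, 1 days — not constant, but cyclic with period 3.
The events fall on every Monday, Thursday and Friday.
Next Monday: April 8, 1996.
The following Thursday is April 11, 1996.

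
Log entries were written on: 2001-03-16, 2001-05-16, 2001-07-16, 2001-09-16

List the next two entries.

2001-11-16, 2002-01-16

Each date is the 16th; the gaps (61, 61, 62) track the month lengths.
The rule is the 16th of every 2 months.
Next: November 2001 → 2001-11-16.
January 2002: 2002-01-16.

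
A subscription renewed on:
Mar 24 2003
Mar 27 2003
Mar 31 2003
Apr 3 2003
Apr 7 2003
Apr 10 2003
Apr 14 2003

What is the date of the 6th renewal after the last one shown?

May 5 2003

The gap pattern 3, 4, 3, 4, 3, 4 repeats every 2 events.
These are the Mondays and Thursdays of each week.
Next Thursday: Apr 17 2003.
The following Monday is Apr 21 2003.
The following Thursday is Apr 24 2003.
The following Monday is Apr 28 2003.
The following Thursday is May 1 2003.
Next Monday: May 5 2003.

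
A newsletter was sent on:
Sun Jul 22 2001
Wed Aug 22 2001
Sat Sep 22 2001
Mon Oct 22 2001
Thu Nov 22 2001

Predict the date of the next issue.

Sat Dec 22 2001

Gaps: 31, 31, 30, 31 days — not constant. Every event is on the 22nd of the month.
Pattern: the 22nd of each month.
Next: December 2001 → Sat Dec 22 2001.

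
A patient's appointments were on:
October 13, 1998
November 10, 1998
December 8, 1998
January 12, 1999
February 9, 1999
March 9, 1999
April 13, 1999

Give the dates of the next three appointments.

These are Tuesdays at 28- or 35-day spacing (28, 28, 35, 28, 28, 35).
The pattern: 2nd Tuesday of the month.
May 1999 — 2nd Tuesday is May 11, 1999.
June 1999 — 2nd Tuesday is June 8, 1999.
July 1999 — 2nd Tuesday is July 13, 1999.

May 11, 1999; June 8, 1999; July 13, 1999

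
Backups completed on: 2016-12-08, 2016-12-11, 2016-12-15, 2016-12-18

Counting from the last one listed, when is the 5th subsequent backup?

2017-01-05

Gaps: 3, 4, 3 days — not constant, but cyclic with period 2.
The events fall on every Thursday and Sunday.
The following Thursday is 2016-12-22.
Next Sunday: 2016-12-25.
The following Thursday is 2016-12-29.
Next Sunday: 2017-01-01.
The following Thursday is 2017-01-05.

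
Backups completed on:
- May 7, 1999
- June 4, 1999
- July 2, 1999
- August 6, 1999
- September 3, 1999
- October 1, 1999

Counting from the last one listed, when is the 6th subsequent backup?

April 7, 2000

Gaps: 28, 28, 35, 28, 28 days — a mix of 28 and 35. Every date is a Friday.
Each is the 1st Friday of its month.
1st Friday of November 1999: November 5, 1999.
1st Friday of December 1999: December 3, 1999.
1st Friday of January 2000: January 7, 2000.
February 2000 — 1st Friday is February 4, 2000.
March 2000 — 1st Friday is March 3, 2000.
April 2000 — 1st Friday is April 7, 2000.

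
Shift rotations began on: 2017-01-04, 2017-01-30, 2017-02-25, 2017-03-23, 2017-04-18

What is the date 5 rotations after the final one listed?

Every event comes 26 days after the last (26, 26, 26, 26).
2017-04-18 + 26 days = 2017-05-14.
2017-05-14 + 26 days = 2017-06-09.
2017-06-09 + 26 days = 2017-07-05.
2017-07-05 + 26 days = 2017-07-31.
2017-07-31 + 26 days = 2017-08-26.

2017-08-26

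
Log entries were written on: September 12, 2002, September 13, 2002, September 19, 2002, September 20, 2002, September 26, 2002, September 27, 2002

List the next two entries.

Every event lands on a Thursday or Friday (gaps cycle 1, 6, 1, 6, 1).
So the schedule is: every Thursday and Friday.
The following Thursday is October 3, 2002.
Next Friday: October 4, 2002.

October 3, 2002; October 4, 2002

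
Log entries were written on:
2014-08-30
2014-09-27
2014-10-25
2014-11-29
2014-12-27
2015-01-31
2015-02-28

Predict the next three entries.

2015-03-28, 2015-04-25, 2015-05-30

Every date is a Saturday; gaps 28, 28, 35, 28, 35, 28 days.
Each is the last Saturday of its month (at least one falls on the 29th or later, ruling out '4th Saturday').
Last Saturday of March 2015: 2015-03-28.
Last Saturday of April 2015: 2015-04-25.
Last Saturday of May 2015: 2015-05-30.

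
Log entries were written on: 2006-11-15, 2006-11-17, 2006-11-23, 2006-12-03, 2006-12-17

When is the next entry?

Intervals are 2, 6, 10, 14 days — an arithmetic progression with common difference 4.
Next gap: 18 days. 2006-12-17 + 18 days = 2007-01-04.

2007-01-04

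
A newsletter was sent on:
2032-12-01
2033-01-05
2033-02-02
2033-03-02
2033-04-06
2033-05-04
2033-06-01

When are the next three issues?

2033-07-06, 2033-08-03, 2033-09-07

These are Wednesdays at 28- or 35-day spacing (35, 28, 28, 35, 28, 28).
The pattern: 1st Wednesday of the month.
July 2033 — 1st Wednesday is 2033-07-06.
August 2033 — 1st Wednesday is 2033-08-03.
1st Wednesday of September 2033: 2033-09-07.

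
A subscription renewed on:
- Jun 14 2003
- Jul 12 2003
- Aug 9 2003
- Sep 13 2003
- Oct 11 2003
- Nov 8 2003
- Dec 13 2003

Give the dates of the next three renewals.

Gaps: 28, 28, 35, 28, 28, 35 days — a mix of 28 and 35. Every date is a Saturday.
Each is the 2nd Saturday of its month.
2nd Saturday of January 2004: Jan 10 2004.
February 2004 — 2nd Saturday is Feb 14 2004.
March 2004 — 2nd Saturday is Mar 13 2004.

Jan 10 2004, Feb 14 2004, Mar 13 2004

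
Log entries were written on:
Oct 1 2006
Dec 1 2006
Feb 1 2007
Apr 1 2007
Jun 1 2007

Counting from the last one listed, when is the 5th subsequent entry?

Apr 1 2008

The day-of-month is always 1 (61, 62, 59, 61 days between events).
So this recurs on the 1st of every 2 months.
Next: August 2007 → Aug 1 2007.
October 2007: Oct 1 2007.
December 2007: Dec 1 2007.
February 2008: Feb 1 2008.
April 2008: Apr 1 2008.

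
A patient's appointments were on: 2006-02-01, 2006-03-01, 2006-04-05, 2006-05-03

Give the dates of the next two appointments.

Gaps: 28, 35, 28 days — a mix of 28 and 35. Every date is a Wednesday.
Each is the 1st Wednesday of its month.
June 2006 — 1st Wednesday is 2006-06-07.
1st Wednesday of July 2006: 2006-07-05.

2006-06-07, 2006-07-05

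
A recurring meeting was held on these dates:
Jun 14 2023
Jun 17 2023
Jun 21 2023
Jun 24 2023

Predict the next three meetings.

The gap pattern 3, 4, 3 repeats every 2 events.
These are the Wednesdays and Saturdays of each week.
Next Wednesday: Jun 28 2023.
Next Saturday: Jul 1 2023.
Next Wednesday: Jul 5 2023.

Jun 28 2023, Jul 1 2023, Jul 5 2023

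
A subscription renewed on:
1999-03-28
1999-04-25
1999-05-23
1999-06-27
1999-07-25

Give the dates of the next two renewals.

1999-08-22, 1999-09-26

These are Sundays at 28- or 35-day spacing (28, 28, 35, 28).
The pattern: 4th Sunday of the month.
August 1999 — 4th Sunday is 1999-08-22.
September 1999 — 4th Sunday is 1999-09-26.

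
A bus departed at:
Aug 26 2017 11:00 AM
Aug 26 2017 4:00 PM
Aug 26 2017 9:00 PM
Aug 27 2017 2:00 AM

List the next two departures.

Aug 27 2017 7:00 AM, Aug 27 2017 12:00 PM

Gaps: 5, 5, 5 hours — each event is 5 hours after the previous one.
Aug 27 2017 2:00 AM + 5 h = Aug 27 2017 7:00 AM.
Aug 27 2017 7:00 AM + 5 h = Aug 27 2017 12:00 PM.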